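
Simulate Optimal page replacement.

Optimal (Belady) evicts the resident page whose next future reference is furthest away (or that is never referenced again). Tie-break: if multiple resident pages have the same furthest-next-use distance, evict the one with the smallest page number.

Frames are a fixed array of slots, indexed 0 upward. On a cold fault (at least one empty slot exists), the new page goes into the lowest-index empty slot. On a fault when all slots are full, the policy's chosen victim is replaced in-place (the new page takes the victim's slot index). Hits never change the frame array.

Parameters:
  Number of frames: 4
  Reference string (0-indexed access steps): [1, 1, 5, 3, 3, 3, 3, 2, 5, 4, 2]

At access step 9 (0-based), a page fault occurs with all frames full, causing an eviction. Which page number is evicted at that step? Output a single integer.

Step 0: ref 1 -> FAULT, frames=[1,-,-,-]
Step 1: ref 1 -> HIT, frames=[1,-,-,-]
Step 2: ref 5 -> FAULT, frames=[1,5,-,-]
Step 3: ref 3 -> FAULT, frames=[1,5,3,-]
Step 4: ref 3 -> HIT, frames=[1,5,3,-]
Step 5: ref 3 -> HIT, frames=[1,5,3,-]
Step 6: ref 3 -> HIT, frames=[1,5,3,-]
Step 7: ref 2 -> FAULT, frames=[1,5,3,2]
Step 8: ref 5 -> HIT, frames=[1,5,3,2]
Step 9: ref 4 -> FAULT, evict 1, frames=[4,5,3,2]
At step 9: evicted page 1

Answer: 1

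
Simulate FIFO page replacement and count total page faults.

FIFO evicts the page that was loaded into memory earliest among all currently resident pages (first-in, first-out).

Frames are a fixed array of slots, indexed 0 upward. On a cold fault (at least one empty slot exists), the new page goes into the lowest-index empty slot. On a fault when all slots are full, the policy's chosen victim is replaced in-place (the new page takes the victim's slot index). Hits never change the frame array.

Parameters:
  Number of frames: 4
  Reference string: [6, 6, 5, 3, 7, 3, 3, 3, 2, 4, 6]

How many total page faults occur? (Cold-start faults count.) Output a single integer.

Step 0: ref 6 → FAULT, frames=[6,-,-,-]
Step 1: ref 6 → HIT, frames=[6,-,-,-]
Step 2: ref 5 → FAULT, frames=[6,5,-,-]
Step 3: ref 3 → FAULT, frames=[6,5,3,-]
Step 4: ref 7 → FAULT, frames=[6,5,3,7]
Step 5: ref 3 → HIT, frames=[6,5,3,7]
Step 6: ref 3 → HIT, frames=[6,5,3,7]
Step 7: ref 3 → HIT, frames=[6,5,3,7]
Step 8: ref 2 → FAULT (evict 6), frames=[2,5,3,7]
Step 9: ref 4 → FAULT (evict 5), frames=[2,4,3,7]
Step 10: ref 6 → FAULT (evict 3), frames=[2,4,6,7]
Total faults: 7

Answer: 7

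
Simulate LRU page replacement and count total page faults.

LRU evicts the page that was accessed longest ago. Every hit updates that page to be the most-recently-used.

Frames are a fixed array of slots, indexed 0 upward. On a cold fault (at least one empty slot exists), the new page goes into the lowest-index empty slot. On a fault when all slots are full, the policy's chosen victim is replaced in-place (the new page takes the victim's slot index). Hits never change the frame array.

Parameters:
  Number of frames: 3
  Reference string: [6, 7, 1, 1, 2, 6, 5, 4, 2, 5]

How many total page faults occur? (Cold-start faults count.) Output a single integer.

Answer: 8

Derivation:
Step 0: ref 6 → FAULT, frames=[6,-,-]
Step 1: ref 7 → FAULT, frames=[6,7,-]
Step 2: ref 1 → FAULT, frames=[6,7,1]
Step 3: ref 1 → HIT, frames=[6,7,1]
Step 4: ref 2 → FAULT (evict 6), frames=[2,7,1]
Step 5: ref 6 → FAULT (evict 7), frames=[2,6,1]
Step 6: ref 5 → FAULT (evict 1), frames=[2,6,5]
Step 7: ref 4 → FAULT (evict 2), frames=[4,6,5]
Step 8: ref 2 → FAULT (evict 6), frames=[4,2,5]
Step 9: ref 5 → HIT, frames=[4,2,5]
Total faults: 8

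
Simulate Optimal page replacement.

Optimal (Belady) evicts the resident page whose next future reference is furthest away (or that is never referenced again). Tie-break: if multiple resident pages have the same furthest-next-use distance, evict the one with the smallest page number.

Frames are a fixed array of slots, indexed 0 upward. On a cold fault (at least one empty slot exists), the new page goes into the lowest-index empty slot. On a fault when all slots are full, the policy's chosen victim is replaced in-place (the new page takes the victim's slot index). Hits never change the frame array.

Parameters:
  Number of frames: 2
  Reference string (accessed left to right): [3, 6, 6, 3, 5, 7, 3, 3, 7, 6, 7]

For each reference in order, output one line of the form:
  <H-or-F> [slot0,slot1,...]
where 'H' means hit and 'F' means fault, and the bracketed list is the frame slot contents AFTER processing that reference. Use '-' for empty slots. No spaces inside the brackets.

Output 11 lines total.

F [3,-]
F [3,6]
H [3,6]
H [3,6]
F [3,5]
F [3,7]
H [3,7]
H [3,7]
H [3,7]
F [6,7]
H [6,7]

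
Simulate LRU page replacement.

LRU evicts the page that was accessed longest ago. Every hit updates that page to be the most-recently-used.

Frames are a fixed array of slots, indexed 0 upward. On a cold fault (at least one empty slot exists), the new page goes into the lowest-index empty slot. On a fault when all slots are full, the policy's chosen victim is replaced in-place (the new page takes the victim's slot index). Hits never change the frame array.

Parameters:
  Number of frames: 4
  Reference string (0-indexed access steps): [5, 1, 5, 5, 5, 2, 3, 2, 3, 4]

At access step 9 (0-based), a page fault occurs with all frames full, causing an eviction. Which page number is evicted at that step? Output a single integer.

Answer: 1

Derivation:
Step 0: ref 5 -> FAULT, frames=[5,-,-,-]
Step 1: ref 1 -> FAULT, frames=[5,1,-,-]
Step 2: ref 5 -> HIT, frames=[5,1,-,-]
Step 3: ref 5 -> HIT, frames=[5,1,-,-]
Step 4: ref 5 -> HIT, frames=[5,1,-,-]
Step 5: ref 2 -> FAULT, frames=[5,1,2,-]
Step 6: ref 3 -> FAULT, frames=[5,1,2,3]
Step 7: ref 2 -> HIT, frames=[5,1,2,3]
Step 8: ref 3 -> HIT, frames=[5,1,2,3]
Step 9: ref 4 -> FAULT, evict 1, frames=[5,4,2,3]
At step 9: evicted page 1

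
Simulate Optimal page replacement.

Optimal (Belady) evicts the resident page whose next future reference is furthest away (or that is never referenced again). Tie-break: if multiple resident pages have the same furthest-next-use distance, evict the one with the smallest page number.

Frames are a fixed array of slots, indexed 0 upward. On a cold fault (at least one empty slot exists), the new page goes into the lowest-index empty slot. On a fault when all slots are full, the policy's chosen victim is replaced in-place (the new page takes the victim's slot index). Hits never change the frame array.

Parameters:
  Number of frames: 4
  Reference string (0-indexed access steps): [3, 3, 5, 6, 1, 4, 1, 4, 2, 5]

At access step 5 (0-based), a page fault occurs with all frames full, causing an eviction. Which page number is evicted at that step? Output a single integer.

Answer: 3

Derivation:
Step 0: ref 3 -> FAULT, frames=[3,-,-,-]
Step 1: ref 3 -> HIT, frames=[3,-,-,-]
Step 2: ref 5 -> FAULT, frames=[3,5,-,-]
Step 3: ref 6 -> FAULT, frames=[3,5,6,-]
Step 4: ref 1 -> FAULT, frames=[3,5,6,1]
Step 5: ref 4 -> FAULT, evict 3, frames=[4,5,6,1]
At step 5: evicted page 3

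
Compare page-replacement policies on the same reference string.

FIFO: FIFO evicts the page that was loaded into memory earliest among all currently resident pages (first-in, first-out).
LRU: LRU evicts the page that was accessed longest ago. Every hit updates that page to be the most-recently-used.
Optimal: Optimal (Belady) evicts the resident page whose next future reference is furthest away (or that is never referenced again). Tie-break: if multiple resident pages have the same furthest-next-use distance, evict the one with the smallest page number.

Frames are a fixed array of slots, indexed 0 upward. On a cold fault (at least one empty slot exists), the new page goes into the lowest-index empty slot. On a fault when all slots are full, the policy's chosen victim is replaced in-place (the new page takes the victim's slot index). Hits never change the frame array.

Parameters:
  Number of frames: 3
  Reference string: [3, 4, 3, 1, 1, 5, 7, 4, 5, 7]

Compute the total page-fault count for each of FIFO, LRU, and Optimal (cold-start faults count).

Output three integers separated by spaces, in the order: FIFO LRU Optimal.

Answer: 6 6 5

Derivation:
--- FIFO ---
  step 0: ref 3 -> FAULT, frames=[3,-,-] (faults so far: 1)
  step 1: ref 4 -> FAULT, frames=[3,4,-] (faults so far: 2)
  step 2: ref 3 -> HIT, frames=[3,4,-] (faults so far: 2)
  step 3: ref 1 -> FAULT, frames=[3,4,1] (faults so far: 3)
  step 4: ref 1 -> HIT, frames=[3,4,1] (faults so far: 3)
  step 5: ref 5 -> FAULT, evict 3, frames=[5,4,1] (faults so far: 4)
  step 6: ref 7 -> FAULT, evict 4, frames=[5,7,1] (faults so far: 5)
  step 7: ref 4 -> FAULT, evict 1, frames=[5,7,4] (faults so far: 6)
  step 8: ref 5 -> HIT, frames=[5,7,4] (faults so far: 6)
  step 9: ref 7 -> HIT, frames=[5,7,4] (faults so far: 6)
  FIFO total faults: 6
--- LRU ---
  step 0: ref 3 -> FAULT, frames=[3,-,-] (faults so far: 1)
  step 1: ref 4 -> FAULT, frames=[3,4,-] (faults so far: 2)
  step 2: ref 3 -> HIT, frames=[3,4,-] (faults so far: 2)
  step 3: ref 1 -> FAULT, frames=[3,4,1] (faults so far: 3)
  step 4: ref 1 -> HIT, frames=[3,4,1] (faults so far: 3)
  step 5: ref 5 -> FAULT, evict 4, frames=[3,5,1] (faults so far: 4)
  step 6: ref 7 -> FAULT, evict 3, frames=[7,5,1] (faults so far: 5)
  step 7: ref 4 -> FAULT, evict 1, frames=[7,5,4] (faults so far: 6)
  step 8: ref 5 -> HIT, frames=[7,5,4] (faults so far: 6)
  step 9: ref 7 -> HIT, frames=[7,5,4] (faults so far: 6)
  LRU total faults: 6
--- Optimal ---
  step 0: ref 3 -> FAULT, frames=[3,-,-] (faults so far: 1)
  step 1: ref 4 -> FAULT, frames=[3,4,-] (faults so far: 2)
  step 2: ref 3 -> HIT, frames=[3,4,-] (faults so far: 2)
  step 3: ref 1 -> FAULT, frames=[3,4,1] (faults so far: 3)
  step 4: ref 1 -> HIT, frames=[3,4,1] (faults so far: 3)
  step 5: ref 5 -> FAULT, evict 1, frames=[3,4,5] (faults so far: 4)
  step 6: ref 7 -> FAULT, evict 3, frames=[7,4,5] (faults so far: 5)
  step 7: ref 4 -> HIT, frames=[7,4,5] (faults so far: 5)
  step 8: ref 5 -> HIT, frames=[7,4,5] (faults so far: 5)
  step 9: ref 7 -> HIT, frames=[7,4,5] (faults so far: 5)
  Optimal total faults: 5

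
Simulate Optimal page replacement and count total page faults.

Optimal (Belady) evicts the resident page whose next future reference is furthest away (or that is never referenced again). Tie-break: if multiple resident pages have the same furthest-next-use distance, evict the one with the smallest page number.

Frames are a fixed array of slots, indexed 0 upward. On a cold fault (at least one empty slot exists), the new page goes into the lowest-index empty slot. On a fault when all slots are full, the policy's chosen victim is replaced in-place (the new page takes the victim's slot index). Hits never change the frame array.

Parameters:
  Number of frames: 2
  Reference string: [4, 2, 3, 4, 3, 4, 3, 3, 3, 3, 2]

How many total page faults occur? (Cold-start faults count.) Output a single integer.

Step 0: ref 4 → FAULT, frames=[4,-]
Step 1: ref 2 → FAULT, frames=[4,2]
Step 2: ref 3 → FAULT (evict 2), frames=[4,3]
Step 3: ref 4 → HIT, frames=[4,3]
Step 4: ref 3 → HIT, frames=[4,3]
Step 5: ref 4 → HIT, frames=[4,3]
Step 6: ref 3 → HIT, frames=[4,3]
Step 7: ref 3 → HIT, frames=[4,3]
Step 8: ref 3 → HIT, frames=[4,3]
Step 9: ref 3 → HIT, frames=[4,3]
Step 10: ref 2 → FAULT (evict 3), frames=[4,2]
Total faults: 4

Answer: 4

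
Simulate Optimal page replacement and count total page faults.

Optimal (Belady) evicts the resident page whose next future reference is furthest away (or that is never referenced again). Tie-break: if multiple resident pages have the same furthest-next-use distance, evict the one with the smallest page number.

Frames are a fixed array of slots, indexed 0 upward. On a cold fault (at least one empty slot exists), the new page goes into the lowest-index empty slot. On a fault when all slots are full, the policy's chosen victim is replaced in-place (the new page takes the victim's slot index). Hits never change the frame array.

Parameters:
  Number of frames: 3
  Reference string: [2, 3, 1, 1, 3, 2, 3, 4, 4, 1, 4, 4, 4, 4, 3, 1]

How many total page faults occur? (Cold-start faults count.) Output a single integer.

Answer: 4

Derivation:
Step 0: ref 2 → FAULT, frames=[2,-,-]
Step 1: ref 3 → FAULT, frames=[2,3,-]
Step 2: ref 1 → FAULT, frames=[2,3,1]
Step 3: ref 1 → HIT, frames=[2,3,1]
Step 4: ref 3 → HIT, frames=[2,3,1]
Step 5: ref 2 → HIT, frames=[2,3,1]
Step 6: ref 3 → HIT, frames=[2,3,1]
Step 7: ref 4 → FAULT (evict 2), frames=[4,3,1]
Step 8: ref 4 → HIT, frames=[4,3,1]
Step 9: ref 1 → HIT, frames=[4,3,1]
Step 10: ref 4 → HIT, frames=[4,3,1]
Step 11: ref 4 → HIT, frames=[4,3,1]
Step 12: ref 4 → HIT, frames=[4,3,1]
Step 13: ref 4 → HIT, frames=[4,3,1]
Step 14: ref 3 → HIT, frames=[4,3,1]
Step 15: ref 1 → HIT, frames=[4,3,1]
Total faults: 4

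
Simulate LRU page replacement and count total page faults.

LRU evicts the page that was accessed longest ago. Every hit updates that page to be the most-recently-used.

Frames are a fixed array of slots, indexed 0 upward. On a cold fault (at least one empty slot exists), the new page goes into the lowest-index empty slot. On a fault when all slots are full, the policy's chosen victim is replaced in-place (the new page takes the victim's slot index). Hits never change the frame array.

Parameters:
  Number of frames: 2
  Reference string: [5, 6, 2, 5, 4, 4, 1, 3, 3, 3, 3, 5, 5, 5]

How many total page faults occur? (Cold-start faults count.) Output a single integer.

Answer: 8

Derivation:
Step 0: ref 5 → FAULT, frames=[5,-]
Step 1: ref 6 → FAULT, frames=[5,6]
Step 2: ref 2 → FAULT (evict 5), frames=[2,6]
Step 3: ref 5 → FAULT (evict 6), frames=[2,5]
Step 4: ref 4 → FAULT (evict 2), frames=[4,5]
Step 5: ref 4 → HIT, frames=[4,5]
Step 6: ref 1 → FAULT (evict 5), frames=[4,1]
Step 7: ref 3 → FAULT (evict 4), frames=[3,1]
Step 8: ref 3 → HIT, frames=[3,1]
Step 9: ref 3 → HIT, frames=[3,1]
Step 10: ref 3 → HIT, frames=[3,1]
Step 11: ref 5 → FAULT (evict 1), frames=[3,5]
Step 12: ref 5 → HIT, frames=[3,5]
Step 13: ref 5 → HIT, frames=[3,5]
Total faults: 8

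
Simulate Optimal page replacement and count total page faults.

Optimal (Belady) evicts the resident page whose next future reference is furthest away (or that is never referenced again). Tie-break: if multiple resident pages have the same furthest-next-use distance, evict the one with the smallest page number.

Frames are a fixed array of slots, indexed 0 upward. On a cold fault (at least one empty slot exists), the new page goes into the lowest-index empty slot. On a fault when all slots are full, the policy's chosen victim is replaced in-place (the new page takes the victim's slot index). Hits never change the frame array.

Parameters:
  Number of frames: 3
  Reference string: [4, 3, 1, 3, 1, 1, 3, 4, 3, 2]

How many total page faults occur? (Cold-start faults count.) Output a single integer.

Answer: 4

Derivation:
Step 0: ref 4 → FAULT, frames=[4,-,-]
Step 1: ref 3 → FAULT, frames=[4,3,-]
Step 2: ref 1 → FAULT, frames=[4,3,1]
Step 3: ref 3 → HIT, frames=[4,3,1]
Step 4: ref 1 → HIT, frames=[4,3,1]
Step 5: ref 1 → HIT, frames=[4,3,1]
Step 6: ref 3 → HIT, frames=[4,3,1]
Step 7: ref 4 → HIT, frames=[4,3,1]
Step 8: ref 3 → HIT, frames=[4,3,1]
Step 9: ref 2 → FAULT (evict 1), frames=[4,3,2]
Total faults: 4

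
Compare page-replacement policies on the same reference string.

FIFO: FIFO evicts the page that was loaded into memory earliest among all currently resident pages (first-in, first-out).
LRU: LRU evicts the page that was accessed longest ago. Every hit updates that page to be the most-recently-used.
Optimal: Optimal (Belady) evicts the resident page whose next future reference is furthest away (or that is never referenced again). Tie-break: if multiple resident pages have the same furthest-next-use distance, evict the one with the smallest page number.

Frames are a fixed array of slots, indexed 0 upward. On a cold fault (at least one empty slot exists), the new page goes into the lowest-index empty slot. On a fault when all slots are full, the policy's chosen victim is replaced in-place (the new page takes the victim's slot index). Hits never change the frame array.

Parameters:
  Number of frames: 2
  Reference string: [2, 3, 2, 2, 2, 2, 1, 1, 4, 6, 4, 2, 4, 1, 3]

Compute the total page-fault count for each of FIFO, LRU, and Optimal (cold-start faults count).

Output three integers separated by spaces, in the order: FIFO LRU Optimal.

Answer: 9 8 8

Derivation:
--- FIFO ---
  step 0: ref 2 -> FAULT, frames=[2,-] (faults so far: 1)
  step 1: ref 3 -> FAULT, frames=[2,3] (faults so far: 2)
  step 2: ref 2 -> HIT, frames=[2,3] (faults so far: 2)
  step 3: ref 2 -> HIT, frames=[2,3] (faults so far: 2)
  step 4: ref 2 -> HIT, frames=[2,3] (faults so far: 2)
  step 5: ref 2 -> HIT, frames=[2,3] (faults so far: 2)
  step 6: ref 1 -> FAULT, evict 2, frames=[1,3] (faults so far: 3)
  step 7: ref 1 -> HIT, frames=[1,3] (faults so far: 3)
  step 8: ref 4 -> FAULT, evict 3, frames=[1,4] (faults so far: 4)
  step 9: ref 6 -> FAULT, evict 1, frames=[6,4] (faults so far: 5)
  step 10: ref 4 -> HIT, frames=[6,4] (faults so far: 5)
  step 11: ref 2 -> FAULT, evict 4, frames=[6,2] (faults so far: 6)
  step 12: ref 4 -> FAULT, evict 6, frames=[4,2] (faults so far: 7)
  step 13: ref 1 -> FAULT, evict 2, frames=[4,1] (faults so far: 8)
  step 14: ref 3 -> FAULT, evict 4, frames=[3,1] (faults so far: 9)
  FIFO total faults: 9
--- LRU ---
  step 0: ref 2 -> FAULT, frames=[2,-] (faults so far: 1)
  step 1: ref 3 -> FAULT, frames=[2,3] (faults so far: 2)
  step 2: ref 2 -> HIT, frames=[2,3] (faults so far: 2)
  step 3: ref 2 -> HIT, frames=[2,3] (faults so far: 2)
  step 4: ref 2 -> HIT, frames=[2,3] (faults so far: 2)
  step 5: ref 2 -> HIT, frames=[2,3] (faults so far: 2)
  step 6: ref 1 -> FAULT, evict 3, frames=[2,1] (faults so far: 3)
  step 7: ref 1 -> HIT, frames=[2,1] (faults so far: 3)
  step 8: ref 4 -> FAULT, evict 2, frames=[4,1] (faults so far: 4)
  step 9: ref 6 -> FAULT, evict 1, frames=[4,6] (faults so far: 5)
  step 10: ref 4 -> HIT, frames=[4,6] (faults so far: 5)
  step 11: ref 2 -> FAULT, evict 6, frames=[4,2] (faults so far: 6)
  step 12: ref 4 -> HIT, frames=[4,2] (faults so far: 6)
  step 13: ref 1 -> FAULT, evict 2, frames=[4,1] (faults so far: 7)
  step 14: ref 3 -> FAULT, evict 4, frames=[3,1] (faults so far: 8)
  LRU total faults: 8
--- Optimal ---
  step 0: ref 2 -> FAULT, frames=[2,-] (faults so far: 1)
  step 1: ref 3 -> FAULT, frames=[2,3] (faults so far: 2)
  step 2: ref 2 -> HIT, frames=[2,3] (faults so far: 2)
  step 3: ref 2 -> HIT, frames=[2,3] (faults so far: 2)
  step 4: ref 2 -> HIT, frames=[2,3] (faults so far: 2)
  step 5: ref 2 -> HIT, frames=[2,3] (faults so far: 2)
  step 6: ref 1 -> FAULT, evict 3, frames=[2,1] (faults so far: 3)
  step 7: ref 1 -> HIT, frames=[2,1] (faults so far: 3)
  step 8: ref 4 -> FAULT, evict 1, frames=[2,4] (faults so far: 4)
  step 9: ref 6 -> FAULT, evict 2, frames=[6,4] (faults so far: 5)
  step 10: ref 4 -> HIT, frames=[6,4] (faults so far: 5)
  step 11: ref 2 -> FAULT, evict 6, frames=[2,4] (faults so far: 6)
  step 12: ref 4 -> HIT, frames=[2,4] (faults so far: 6)
  step 13: ref 1 -> FAULT, evict 2, frames=[1,4] (faults so far: 7)
  step 14: ref 3 -> FAULT, evict 1, frames=[3,4] (faults so far: 8)
  Optimal total faults: 8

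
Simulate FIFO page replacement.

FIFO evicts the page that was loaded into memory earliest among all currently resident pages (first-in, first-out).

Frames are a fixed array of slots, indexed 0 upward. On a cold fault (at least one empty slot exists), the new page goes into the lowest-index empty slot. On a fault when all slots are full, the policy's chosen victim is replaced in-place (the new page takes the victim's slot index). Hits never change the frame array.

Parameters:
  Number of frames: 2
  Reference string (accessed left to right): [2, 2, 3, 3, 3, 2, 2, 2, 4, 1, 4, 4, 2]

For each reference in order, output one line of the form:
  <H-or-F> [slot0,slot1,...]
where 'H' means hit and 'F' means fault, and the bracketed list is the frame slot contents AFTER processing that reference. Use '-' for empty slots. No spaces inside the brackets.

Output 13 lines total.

F [2,-]
H [2,-]
F [2,3]
H [2,3]
H [2,3]
H [2,3]
H [2,3]
H [2,3]
F [4,3]
F [4,1]
H [4,1]
H [4,1]
F [2,1]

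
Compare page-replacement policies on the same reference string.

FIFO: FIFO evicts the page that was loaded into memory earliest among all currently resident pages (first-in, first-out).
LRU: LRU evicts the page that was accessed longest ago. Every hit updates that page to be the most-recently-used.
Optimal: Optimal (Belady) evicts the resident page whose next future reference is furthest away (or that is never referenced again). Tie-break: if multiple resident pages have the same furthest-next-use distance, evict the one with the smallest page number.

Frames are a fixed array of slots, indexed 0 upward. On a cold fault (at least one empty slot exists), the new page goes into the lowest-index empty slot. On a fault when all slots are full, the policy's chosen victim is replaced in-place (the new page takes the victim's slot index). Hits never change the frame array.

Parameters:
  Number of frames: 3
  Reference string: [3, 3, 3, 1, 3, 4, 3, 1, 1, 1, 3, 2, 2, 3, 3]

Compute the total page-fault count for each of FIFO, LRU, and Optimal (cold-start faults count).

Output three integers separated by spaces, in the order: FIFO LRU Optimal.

--- FIFO ---
  step 0: ref 3 -> FAULT, frames=[3,-,-] (faults so far: 1)
  step 1: ref 3 -> HIT, frames=[3,-,-] (faults so far: 1)
  step 2: ref 3 -> HIT, frames=[3,-,-] (faults so far: 1)
  step 3: ref 1 -> FAULT, frames=[3,1,-] (faults so far: 2)
  step 4: ref 3 -> HIT, frames=[3,1,-] (faults so far: 2)
  step 5: ref 4 -> FAULT, frames=[3,1,4] (faults so far: 3)
  step 6: ref 3 -> HIT, frames=[3,1,4] (faults so far: 3)
  step 7: ref 1 -> HIT, frames=[3,1,4] (faults so far: 3)
  step 8: ref 1 -> HIT, frames=[3,1,4] (faults so far: 3)
  step 9: ref 1 -> HIT, frames=[3,1,4] (faults so far: 3)
  step 10: ref 3 -> HIT, frames=[3,1,4] (faults so far: 3)
  step 11: ref 2 -> FAULT, evict 3, frames=[2,1,4] (faults so far: 4)
  step 12: ref 2 -> HIT, frames=[2,1,4] (faults so far: 4)
  step 13: ref 3 -> FAULT, evict 1, frames=[2,3,4] (faults so far: 5)
  step 14: ref 3 -> HIT, frames=[2,3,4] (faults so far: 5)
  FIFO total faults: 5
--- LRU ---
  step 0: ref 3 -> FAULT, frames=[3,-,-] (faults so far: 1)
  step 1: ref 3 -> HIT, frames=[3,-,-] (faults so far: 1)
  step 2: ref 3 -> HIT, frames=[3,-,-] (faults so far: 1)
  step 3: ref 1 -> FAULT, frames=[3,1,-] (faults so far: 2)
  step 4: ref 3 -> HIT, frames=[3,1,-] (faults so far: 2)
  step 5: ref 4 -> FAULT, frames=[3,1,4] (faults so far: 3)
  step 6: ref 3 -> HIT, frames=[3,1,4] (faults so far: 3)
  step 7: ref 1 -> HIT, frames=[3,1,4] (faults so far: 3)
  step 8: ref 1 -> HIT, frames=[3,1,4] (faults so far: 3)
  step 9: ref 1 -> HIT, frames=[3,1,4] (faults so far: 3)
  step 10: ref 3 -> HIT, frames=[3,1,4] (faults so far: 3)
  step 11: ref 2 -> FAULT, evict 4, frames=[3,1,2] (faults so far: 4)
  step 12: ref 2 -> HIT, frames=[3,1,2] (faults so far: 4)
  step 13: ref 3 -> HIT, frames=[3,1,2] (faults so far: 4)
  step 14: ref 3 -> HIT, frames=[3,1,2] (faults so far: 4)
  LRU total faults: 4
--- Optimal ---
  step 0: ref 3 -> FAULT, frames=[3,-,-] (faults so far: 1)
  step 1: ref 3 -> HIT, frames=[3,-,-] (faults so far: 1)
  step 2: ref 3 -> HIT, frames=[3,-,-] (faults so far: 1)
  step 3: ref 1 -> FAULT, frames=[3,1,-] (faults so far: 2)
  step 4: ref 3 -> HIT, frames=[3,1,-] (faults so far: 2)
  step 5: ref 4 -> FAULT, frames=[3,1,4] (faults so far: 3)
  step 6: ref 3 -> HIT, frames=[3,1,4] (faults so far: 3)
  step 7: ref 1 -> HIT, frames=[3,1,4] (faults so far: 3)
  step 8: ref 1 -> HIT, frames=[3,1,4] (faults so far: 3)
  step 9: ref 1 -> HIT, frames=[3,1,4] (faults so far: 3)
  step 10: ref 3 -> HIT, frames=[3,1,4] (faults so far: 3)
  step 11: ref 2 -> FAULT, evict 1, frames=[3,2,4] (faults so far: 4)
  step 12: ref 2 -> HIT, frames=[3,2,4] (faults so far: 4)
  step 13: ref 3 -> HIT, frames=[3,2,4] (faults so far: 4)
  step 14: ref 3 -> HIT, frames=[3,2,4] (faults so far: 4)
  Optimal total faults: 4

Answer: 5 4 4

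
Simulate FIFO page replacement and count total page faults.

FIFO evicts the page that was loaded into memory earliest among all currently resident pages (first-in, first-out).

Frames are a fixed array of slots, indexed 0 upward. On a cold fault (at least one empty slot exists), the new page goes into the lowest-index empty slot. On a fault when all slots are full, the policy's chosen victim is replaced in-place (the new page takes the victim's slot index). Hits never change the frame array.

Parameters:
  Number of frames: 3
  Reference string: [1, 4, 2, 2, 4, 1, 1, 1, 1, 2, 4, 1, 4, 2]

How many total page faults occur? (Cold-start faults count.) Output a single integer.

Answer: 3

Derivation:
Step 0: ref 1 → FAULT, frames=[1,-,-]
Step 1: ref 4 → FAULT, frames=[1,4,-]
Step 2: ref 2 → FAULT, frames=[1,4,2]
Step 3: ref 2 → HIT, frames=[1,4,2]
Step 4: ref 4 → HIT, frames=[1,4,2]
Step 5: ref 1 → HIT, frames=[1,4,2]
Step 6: ref 1 → HIT, frames=[1,4,2]
Step 7: ref 1 → HIT, frames=[1,4,2]
Step 8: ref 1 → HIT, frames=[1,4,2]
Step 9: ref 2 → HIT, frames=[1,4,2]
Step 10: ref 4 → HIT, frames=[1,4,2]
Step 11: ref 1 → HIT, frames=[1,4,2]
Step 12: ref 4 → HIT, frames=[1,4,2]
Step 13: ref 2 → HIT, frames=[1,4,2]
Total faults: 3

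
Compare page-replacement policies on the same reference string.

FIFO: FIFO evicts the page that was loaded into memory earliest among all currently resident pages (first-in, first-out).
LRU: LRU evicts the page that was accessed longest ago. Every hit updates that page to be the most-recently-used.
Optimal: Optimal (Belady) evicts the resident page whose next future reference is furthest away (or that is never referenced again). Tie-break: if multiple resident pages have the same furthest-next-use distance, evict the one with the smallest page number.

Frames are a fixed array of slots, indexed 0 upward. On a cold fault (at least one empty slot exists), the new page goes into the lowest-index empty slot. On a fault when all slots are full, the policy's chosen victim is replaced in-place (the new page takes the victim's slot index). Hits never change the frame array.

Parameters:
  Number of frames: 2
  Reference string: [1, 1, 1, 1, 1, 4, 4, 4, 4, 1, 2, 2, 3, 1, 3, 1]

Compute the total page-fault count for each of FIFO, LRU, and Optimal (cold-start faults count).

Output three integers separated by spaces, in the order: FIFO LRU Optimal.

--- FIFO ---
  step 0: ref 1 -> FAULT, frames=[1,-] (faults so far: 1)
  step 1: ref 1 -> HIT, frames=[1,-] (faults so far: 1)
  step 2: ref 1 -> HIT, frames=[1,-] (faults so far: 1)
  step 3: ref 1 -> HIT, frames=[1,-] (faults so far: 1)
  step 4: ref 1 -> HIT, frames=[1,-] (faults so far: 1)
  step 5: ref 4 -> FAULT, frames=[1,4] (faults so far: 2)
  step 6: ref 4 -> HIT, frames=[1,4] (faults so far: 2)
  step 7: ref 4 -> HIT, frames=[1,4] (faults so far: 2)
  step 8: ref 4 -> HIT, frames=[1,4] (faults so far: 2)
  step 9: ref 1 -> HIT, frames=[1,4] (faults so far: 2)
  step 10: ref 2 -> FAULT, evict 1, frames=[2,4] (faults so far: 3)
  step 11: ref 2 -> HIT, frames=[2,4] (faults so far: 3)
  step 12: ref 3 -> FAULT, evict 4, frames=[2,3] (faults so far: 4)
  step 13: ref 1 -> FAULT, evict 2, frames=[1,3] (faults so far: 5)
  step 14: ref 3 -> HIT, frames=[1,3] (faults so far: 5)
  step 15: ref 1 -> HIT, frames=[1,3] (faults so far: 5)
  FIFO total faults: 5
--- LRU ---
  step 0: ref 1 -> FAULT, frames=[1,-] (faults so far: 1)
  step 1: ref 1 -> HIT, frames=[1,-] (faults so far: 1)
  step 2: ref 1 -> HIT, frames=[1,-] (faults so far: 1)
  step 3: ref 1 -> HIT, frames=[1,-] (faults so far: 1)
  step 4: ref 1 -> HIT, frames=[1,-] (faults so far: 1)
  step 5: ref 4 -> FAULT, frames=[1,4] (faults so far: 2)
  step 6: ref 4 -> HIT, frames=[1,4] (faults so far: 2)
  step 7: ref 4 -> HIT, frames=[1,4] (faults so far: 2)
  step 8: ref 4 -> HIT, frames=[1,4] (faults so far: 2)
  step 9: ref 1 -> HIT, frames=[1,4] (faults so far: 2)
  step 10: ref 2 -> FAULT, evict 4, frames=[1,2] (faults so far: 3)
  step 11: ref 2 -> HIT, frames=[1,2] (faults so far: 3)
  step 12: ref 3 -> FAULT, evict 1, frames=[3,2] (faults so far: 4)
  step 13: ref 1 -> FAULT, evict 2, frames=[3,1] (faults so far: 5)
  step 14: ref 3 -> HIT, frames=[3,1] (faults so far: 5)
  step 15: ref 1 -> HIT, frames=[3,1] (faults so far: 5)
  LRU total faults: 5
--- Optimal ---
  step 0: ref 1 -> FAULT, frames=[1,-] (faults so far: 1)
  step 1: ref 1 -> HIT, frames=[1,-] (faults so far: 1)
  step 2: ref 1 -> HIT, frames=[1,-] (faults so far: 1)
  step 3: ref 1 -> HIT, frames=[1,-] (faults so far: 1)
  step 4: ref 1 -> HIT, frames=[1,-] (faults so far: 1)
  step 5: ref 4 -> FAULT, frames=[1,4] (faults so far: 2)
  step 6: ref 4 -> HIT, frames=[1,4] (faults so far: 2)
  step 7: ref 4 -> HIT, frames=[1,4] (faults so far: 2)
  step 8: ref 4 -> HIT, frames=[1,4] (faults so far: 2)
  step 9: ref 1 -> HIT, frames=[1,4] (faults so far: 2)
  step 10: ref 2 -> FAULT, evict 4, frames=[1,2] (faults so far: 3)
  step 11: ref 2 -> HIT, frames=[1,2] (faults so far: 3)
  step 12: ref 3 -> FAULT, evict 2, frames=[1,3] (faults so far: 4)
  step 13: ref 1 -> HIT, frames=[1,3] (faults so far: 4)
  step 14: ref 3 -> HIT, frames=[1,3] (faults so far: 4)
  step 15: ref 1 -> HIT, frames=[1,3] (faults so far: 4)
  Optimal total faults: 4

Answer: 5 5 4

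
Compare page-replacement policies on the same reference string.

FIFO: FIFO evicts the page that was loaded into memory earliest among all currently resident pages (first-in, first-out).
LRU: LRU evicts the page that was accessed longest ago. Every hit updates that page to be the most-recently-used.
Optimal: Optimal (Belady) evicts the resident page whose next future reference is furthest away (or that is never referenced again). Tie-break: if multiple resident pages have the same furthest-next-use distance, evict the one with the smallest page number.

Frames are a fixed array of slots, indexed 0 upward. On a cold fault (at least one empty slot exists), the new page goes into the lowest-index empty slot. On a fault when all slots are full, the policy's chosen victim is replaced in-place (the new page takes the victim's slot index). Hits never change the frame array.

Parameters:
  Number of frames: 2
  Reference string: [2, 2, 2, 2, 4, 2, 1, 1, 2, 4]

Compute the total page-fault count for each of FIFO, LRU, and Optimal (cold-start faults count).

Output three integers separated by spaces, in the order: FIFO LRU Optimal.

Answer: 5 4 4

Derivation:
--- FIFO ---
  step 0: ref 2 -> FAULT, frames=[2,-] (faults so far: 1)
  step 1: ref 2 -> HIT, frames=[2,-] (faults so far: 1)
  step 2: ref 2 -> HIT, frames=[2,-] (faults so far: 1)
  step 3: ref 2 -> HIT, frames=[2,-] (faults so far: 1)
  step 4: ref 4 -> FAULT, frames=[2,4] (faults so far: 2)
  step 5: ref 2 -> HIT, frames=[2,4] (faults so far: 2)
  step 6: ref 1 -> FAULT, evict 2, frames=[1,4] (faults so far: 3)
  step 7: ref 1 -> HIT, frames=[1,4] (faults so far: 3)
  step 8: ref 2 -> FAULT, evict 4, frames=[1,2] (faults so far: 4)
  step 9: ref 4 -> FAULT, evict 1, frames=[4,2] (faults so far: 5)
  FIFO total faults: 5
--- LRU ---
  step 0: ref 2 -> FAULT, frames=[2,-] (faults so far: 1)
  step 1: ref 2 -> HIT, frames=[2,-] (faults so far: 1)
  step 2: ref 2 -> HIT, frames=[2,-] (faults so far: 1)
  step 3: ref 2 -> HIT, frames=[2,-] (faults so far: 1)
  step 4: ref 4 -> FAULT, frames=[2,4] (faults so far: 2)
  step 5: ref 2 -> HIT, frames=[2,4] (faults so far: 2)
  step 6: ref 1 -> FAULT, evict 4, frames=[2,1] (faults so far: 3)
  step 7: ref 1 -> HIT, frames=[2,1] (faults so far: 3)
  step 8: ref 2 -> HIT, frames=[2,1] (faults so far: 3)
  step 9: ref 4 -> FAULT, evict 1, frames=[2,4] (faults so far: 4)
  LRU total faults: 4
--- Optimal ---
  step 0: ref 2 -> FAULT, frames=[2,-] (faults so far: 1)
  step 1: ref 2 -> HIT, frames=[2,-] (faults so far: 1)
  step 2: ref 2 -> HIT, frames=[2,-] (faults so far: 1)
  step 3: ref 2 -> HIT, frames=[2,-] (faults so far: 1)
  step 4: ref 4 -> FAULT, frames=[2,4] (faults so far: 2)
  step 5: ref 2 -> HIT, frames=[2,4] (faults so far: 2)
  step 6: ref 1 -> FAULT, evict 4, frames=[2,1] (faults so far: 3)
  step 7: ref 1 -> HIT, frames=[2,1] (faults so far: 3)
  step 8: ref 2 -> HIT, frames=[2,1] (faults so far: 3)
  step 9: ref 4 -> FAULT, evict 1, frames=[2,4] (faults so far: 4)
  Optimal total faults: 4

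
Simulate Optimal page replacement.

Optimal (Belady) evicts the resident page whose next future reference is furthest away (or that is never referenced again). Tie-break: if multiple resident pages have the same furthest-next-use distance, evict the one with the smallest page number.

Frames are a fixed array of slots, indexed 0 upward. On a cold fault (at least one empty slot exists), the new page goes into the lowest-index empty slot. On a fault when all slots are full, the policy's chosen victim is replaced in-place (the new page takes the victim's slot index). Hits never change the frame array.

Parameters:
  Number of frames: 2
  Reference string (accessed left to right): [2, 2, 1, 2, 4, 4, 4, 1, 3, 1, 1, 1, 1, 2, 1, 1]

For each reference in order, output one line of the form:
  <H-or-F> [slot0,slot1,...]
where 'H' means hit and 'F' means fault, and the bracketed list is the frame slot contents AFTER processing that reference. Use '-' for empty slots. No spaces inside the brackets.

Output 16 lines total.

F [2,-]
H [2,-]
F [2,1]
H [2,1]
F [4,1]
H [4,1]
H [4,1]
H [4,1]
F [3,1]
H [3,1]
H [3,1]
H [3,1]
H [3,1]
F [2,1]
H [2,1]
H [2,1]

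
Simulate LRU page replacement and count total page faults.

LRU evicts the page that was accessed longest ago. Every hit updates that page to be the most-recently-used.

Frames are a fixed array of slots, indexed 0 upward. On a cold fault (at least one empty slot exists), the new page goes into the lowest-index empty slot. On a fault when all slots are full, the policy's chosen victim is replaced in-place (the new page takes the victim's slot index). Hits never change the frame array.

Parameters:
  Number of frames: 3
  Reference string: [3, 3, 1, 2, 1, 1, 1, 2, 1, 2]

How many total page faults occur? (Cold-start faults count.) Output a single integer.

Step 0: ref 3 → FAULT, frames=[3,-,-]
Step 1: ref 3 → HIT, frames=[3,-,-]
Step 2: ref 1 → FAULT, frames=[3,1,-]
Step 3: ref 2 → FAULT, frames=[3,1,2]
Step 4: ref 1 → HIT, frames=[3,1,2]
Step 5: ref 1 → HIT, frames=[3,1,2]
Step 6: ref 1 → HIT, frames=[3,1,2]
Step 7: ref 2 → HIT, frames=[3,1,2]
Step 8: ref 1 → HIT, frames=[3,1,2]
Step 9: ref 2 → HIT, frames=[3,1,2]
Total faults: 3

Answer: 3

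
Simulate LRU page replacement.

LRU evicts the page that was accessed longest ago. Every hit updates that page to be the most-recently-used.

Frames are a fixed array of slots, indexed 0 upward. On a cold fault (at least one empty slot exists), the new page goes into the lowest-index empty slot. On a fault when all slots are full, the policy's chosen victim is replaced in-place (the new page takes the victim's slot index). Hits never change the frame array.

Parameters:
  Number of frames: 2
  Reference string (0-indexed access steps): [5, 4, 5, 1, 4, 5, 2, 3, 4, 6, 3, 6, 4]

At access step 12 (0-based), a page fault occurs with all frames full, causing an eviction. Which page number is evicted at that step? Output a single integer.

Step 0: ref 5 -> FAULT, frames=[5,-]
Step 1: ref 4 -> FAULT, frames=[5,4]
Step 2: ref 5 -> HIT, frames=[5,4]
Step 3: ref 1 -> FAULT, evict 4, frames=[5,1]
Step 4: ref 4 -> FAULT, evict 5, frames=[4,1]
Step 5: ref 5 -> FAULT, evict 1, frames=[4,5]
Step 6: ref 2 -> FAULT, evict 4, frames=[2,5]
Step 7: ref 3 -> FAULT, evict 5, frames=[2,3]
Step 8: ref 4 -> FAULT, evict 2, frames=[4,3]
Step 9: ref 6 -> FAULT, evict 3, frames=[4,6]
Step 10: ref 3 -> FAULT, evict 4, frames=[3,6]
Step 11: ref 6 -> HIT, frames=[3,6]
Step 12: ref 4 -> FAULT, evict 3, frames=[4,6]
At step 12: evicted page 3

Answer: 3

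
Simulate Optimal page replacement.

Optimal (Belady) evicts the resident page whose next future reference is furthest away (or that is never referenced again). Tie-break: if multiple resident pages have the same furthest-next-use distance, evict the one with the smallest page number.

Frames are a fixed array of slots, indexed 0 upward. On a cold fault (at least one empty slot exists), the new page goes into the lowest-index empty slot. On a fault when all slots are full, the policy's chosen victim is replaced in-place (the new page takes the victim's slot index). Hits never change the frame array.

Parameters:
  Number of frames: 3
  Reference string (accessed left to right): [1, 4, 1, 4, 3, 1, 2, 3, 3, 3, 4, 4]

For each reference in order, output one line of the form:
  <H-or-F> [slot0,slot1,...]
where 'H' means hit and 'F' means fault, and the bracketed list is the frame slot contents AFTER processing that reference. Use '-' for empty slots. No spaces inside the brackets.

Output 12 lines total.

F [1,-,-]
F [1,4,-]
H [1,4,-]
H [1,4,-]
F [1,4,3]
H [1,4,3]
F [2,4,3]
H [2,4,3]
H [2,4,3]
H [2,4,3]
H [2,4,3]
H [2,4,3]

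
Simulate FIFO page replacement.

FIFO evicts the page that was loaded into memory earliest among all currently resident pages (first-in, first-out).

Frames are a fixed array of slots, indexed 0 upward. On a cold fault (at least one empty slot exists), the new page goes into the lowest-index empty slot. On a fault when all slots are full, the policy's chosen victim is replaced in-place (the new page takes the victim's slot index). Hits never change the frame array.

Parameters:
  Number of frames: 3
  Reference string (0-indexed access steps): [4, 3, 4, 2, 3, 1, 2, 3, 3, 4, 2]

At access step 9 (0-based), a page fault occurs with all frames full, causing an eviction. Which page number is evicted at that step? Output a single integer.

Step 0: ref 4 -> FAULT, frames=[4,-,-]
Step 1: ref 3 -> FAULT, frames=[4,3,-]
Step 2: ref 4 -> HIT, frames=[4,3,-]
Step 3: ref 2 -> FAULT, frames=[4,3,2]
Step 4: ref 3 -> HIT, frames=[4,3,2]
Step 5: ref 1 -> FAULT, evict 4, frames=[1,3,2]
Step 6: ref 2 -> HIT, frames=[1,3,2]
Step 7: ref 3 -> HIT, frames=[1,3,2]
Step 8: ref 3 -> HIT, frames=[1,3,2]
Step 9: ref 4 -> FAULT, evict 3, frames=[1,4,2]
At step 9: evicted page 3

Answer: 3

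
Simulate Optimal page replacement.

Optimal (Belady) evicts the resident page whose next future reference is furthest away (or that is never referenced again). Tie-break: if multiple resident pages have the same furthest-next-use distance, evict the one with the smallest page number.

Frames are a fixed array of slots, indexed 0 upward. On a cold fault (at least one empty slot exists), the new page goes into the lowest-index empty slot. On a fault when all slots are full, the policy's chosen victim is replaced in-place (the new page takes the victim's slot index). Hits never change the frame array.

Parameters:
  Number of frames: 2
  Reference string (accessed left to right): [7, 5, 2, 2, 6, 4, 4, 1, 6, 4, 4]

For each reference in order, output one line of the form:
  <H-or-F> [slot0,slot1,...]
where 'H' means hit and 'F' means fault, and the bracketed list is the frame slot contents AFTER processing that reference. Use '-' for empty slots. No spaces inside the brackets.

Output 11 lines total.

F [7,-]
F [7,5]
F [7,2]
H [7,2]
F [7,6]
F [4,6]
H [4,6]
F [1,6]
H [1,6]
F [4,6]
H [4,6]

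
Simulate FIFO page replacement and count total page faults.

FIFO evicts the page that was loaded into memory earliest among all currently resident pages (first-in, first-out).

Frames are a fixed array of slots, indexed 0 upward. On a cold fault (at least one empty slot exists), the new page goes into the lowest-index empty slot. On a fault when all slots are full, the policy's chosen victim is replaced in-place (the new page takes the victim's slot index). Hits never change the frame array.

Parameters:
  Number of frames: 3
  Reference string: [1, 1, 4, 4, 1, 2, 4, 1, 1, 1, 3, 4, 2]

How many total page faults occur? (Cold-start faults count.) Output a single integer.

Answer: 4

Derivation:
Step 0: ref 1 → FAULT, frames=[1,-,-]
Step 1: ref 1 → HIT, frames=[1,-,-]
Step 2: ref 4 → FAULT, frames=[1,4,-]
Step 3: ref 4 → HIT, frames=[1,4,-]
Step 4: ref 1 → HIT, frames=[1,4,-]
Step 5: ref 2 → FAULT, frames=[1,4,2]
Step 6: ref 4 → HIT, frames=[1,4,2]
Step 7: ref 1 → HIT, frames=[1,4,2]
Step 8: ref 1 → HIT, frames=[1,4,2]
Step 9: ref 1 → HIT, frames=[1,4,2]
Step 10: ref 3 → FAULT (evict 1), frames=[3,4,2]
Step 11: ref 4 → HIT, frames=[3,4,2]
Step 12: ref 2 → HIT, frames=[3,4,2]
Total faults: 4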